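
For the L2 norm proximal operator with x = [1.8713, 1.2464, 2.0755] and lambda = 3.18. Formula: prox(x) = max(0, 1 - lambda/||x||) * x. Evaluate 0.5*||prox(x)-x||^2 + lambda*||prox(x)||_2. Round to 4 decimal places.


Step 1: Compute ||x||.
||x|| = 3.0599
Step 2: Compute scaling factor.
scale = max(0, 1 - 3.18/3.0599) = 0.0
Step 3: prox(x) = [0.0, 0.0, 0.0]
||prox(x)|| = 0.0
Step 4: Proximal objective.
0.5*||prox-x||^2 = 4.6815
lambda*||prox|| = 0.0
Total = 4.6815


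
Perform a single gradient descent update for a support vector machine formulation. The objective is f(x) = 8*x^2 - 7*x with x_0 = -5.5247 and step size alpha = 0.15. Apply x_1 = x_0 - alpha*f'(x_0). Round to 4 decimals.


We compute the gradient at x_0 and apply the update.
f'(x) = 16*x - 7
f'(-5.5247) = 16*-5.5247 - 7 = -95.3952
x_1 = -5.5247 - 0.15*-95.3952 = 8.7846


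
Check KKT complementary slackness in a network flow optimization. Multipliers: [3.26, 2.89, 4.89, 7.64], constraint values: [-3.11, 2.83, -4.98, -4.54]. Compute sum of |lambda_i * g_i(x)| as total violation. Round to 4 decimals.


KKT complementary slackness check:
lambda_1 * g_1 = 3.26 * -3.11 = -10.1386
lambda_2 * g_2 = 2.89 * 2.83 = 8.1787
lambda_3 * g_3 = 4.89 * -4.98 = -24.3522
lambda_4 * g_4 = 7.64 * -4.54 = -34.6856
Total violation = 10.1386 + 8.1787 + 24.3522 + 34.6856 = 77.3551


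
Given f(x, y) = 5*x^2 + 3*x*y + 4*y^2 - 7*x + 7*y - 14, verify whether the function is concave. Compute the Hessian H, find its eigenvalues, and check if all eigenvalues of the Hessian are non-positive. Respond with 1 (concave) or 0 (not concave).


The Hessian of f(x,y) = 5*x^2 + 3*x*y + 4*y^2 - 7*x + 7*y - 14 is:
H = [[10, 3], [3, 8]]
Trace = 10 + 8 = 18
Determinant = 10*8 - (3)^2 = 71
Discriminant = (18)^2 - 4*71 = 40.0
Eigenvalues: lambda_1 = 5.8377, lambda_2 = 12.1623
The function is not concave.

0


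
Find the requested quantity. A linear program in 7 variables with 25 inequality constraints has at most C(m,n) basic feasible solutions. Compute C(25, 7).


Each vertex corresponds to some choice of n active constraints out of m, so the number of vertices is at most C(m, n) = m! / (n!(m-n)!).
m = 25, n = 7
Numerator: 25 * 24 * 23 * 22 * 21 * 20 * 19
Denominator: 7! = 5040
C(25, 7) = 480700


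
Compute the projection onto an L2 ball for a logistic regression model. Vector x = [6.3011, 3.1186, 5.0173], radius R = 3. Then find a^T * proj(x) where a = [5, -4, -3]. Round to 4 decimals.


Step 1: Compute ||x|| (intermediates to 6 decimals).
||x|| = sqrt(6.3011^2 + 3.1186^2 + 5.0173^2) = 8.637293
Step 2: Project.
Since ||x|| > R, scale = R/||x|| = 3/8.637293 = 0.347331, proj(x) = scale * x
proj(x) = [2.188567, 1.083186, 1.742664]
Step 3: Dot product.
a^T * proj(x) = 5*2.188567 - 4*1.083186 - 3*1.742664 = 1.3821


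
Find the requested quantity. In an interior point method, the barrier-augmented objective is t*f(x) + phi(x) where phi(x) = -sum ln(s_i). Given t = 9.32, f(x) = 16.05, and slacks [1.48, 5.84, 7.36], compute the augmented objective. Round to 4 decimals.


Step 1: Compute log-barrier.
ln values: [0.392, 1.7647, 1.9961]
phi = -(0.392 + 1.7647 + 1.9961) = -4.1528
Step 2: Compute augmented objective.
t*f(x) = 9.32*16.05 = 149.586
Total = 149.586 - 4.1528 = 145.4332


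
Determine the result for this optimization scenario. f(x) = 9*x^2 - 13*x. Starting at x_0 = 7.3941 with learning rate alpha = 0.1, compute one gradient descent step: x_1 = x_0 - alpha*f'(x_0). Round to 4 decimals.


We compute the gradient at x_0 and apply the update.
f'(x) = 18*x - 13
f'(7.3941) = 18*7.3941 - 13 = 120.0938
x_1 = 7.3941 - 0.1*120.0938 = -4.6153


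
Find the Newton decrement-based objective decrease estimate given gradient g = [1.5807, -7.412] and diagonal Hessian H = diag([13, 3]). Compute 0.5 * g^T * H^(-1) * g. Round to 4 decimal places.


Step 1: H is diagonal, so H^(-1) * g = [0.1216, -2.4707].
Step 2: g^T H^(-1) g = sum_i g_i^2 / H_ii
  = (1.5807)^2/13 + (-7.412)^2/3
  = 0.1922 + 18.3126 = 18.5048
Step 3: Objective decrease = 0.5 * g^T H^(-1) g = 9.2524


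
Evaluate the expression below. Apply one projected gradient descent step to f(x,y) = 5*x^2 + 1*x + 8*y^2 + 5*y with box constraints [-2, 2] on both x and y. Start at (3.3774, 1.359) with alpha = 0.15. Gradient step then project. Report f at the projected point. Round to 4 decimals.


Step 1: Compute gradient at (3.3774, 1.359).
grad_x = 2*5*3.3774 + 1 = 34.774
grad_y = 2*8*1.359 + 5 = 26.744
Step 2: Gradient step.
x_raw = 3.3774 - 0.15*34.774 = -1.8387
y_raw = 1.359 - 0.15*26.744 = -2.6526
Step 3: Project onto [-2, 2].
x_proj = clip(-1.8387) = -1.8387
y_proj = clip(-2.6526) = -2.0
Step 4: Evaluate f.
f(-1.8387, -2.0) = 37.0654


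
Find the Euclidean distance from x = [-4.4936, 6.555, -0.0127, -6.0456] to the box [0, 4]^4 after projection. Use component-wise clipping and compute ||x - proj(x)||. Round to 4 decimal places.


Project each component onto [0, 4].
clip(-4.4936) = 0.0, clip(6.555) = 4.0, clip(-0.0127) = 0.0, clip(-6.0456) = 0.0
Projection = [0.0, 4.0, 0.0, 0.0]
Squared diffs: [20.1924, 6.528, 0.0002, 36.5493]
Distance = sqrt(63.2699) = 7.9542


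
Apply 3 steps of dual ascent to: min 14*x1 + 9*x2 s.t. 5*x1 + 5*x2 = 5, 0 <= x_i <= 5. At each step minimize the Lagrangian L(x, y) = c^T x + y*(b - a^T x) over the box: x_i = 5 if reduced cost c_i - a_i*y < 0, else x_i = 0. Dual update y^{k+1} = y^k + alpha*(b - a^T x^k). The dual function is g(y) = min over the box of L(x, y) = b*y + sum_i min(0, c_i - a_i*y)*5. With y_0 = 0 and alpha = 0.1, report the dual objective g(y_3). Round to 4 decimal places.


Dual ascent for LP: min 14*x1 + 9*x2, 5*x1 + 5*x2 = 5, 0 <= x_i <= 5
Step 1: y^k = 0.0, reduced costs: (14.0, 9.0)
  x^k = (0.0, 0.0), subgradient = b - a^T x = 5.0
  y^{k+1} = 0.0 + 0.1*5.0 = 0.5
Step 2: y^k = 0.5, reduced costs: (11.5, 6.5)
  x^k = (0.0, 0.0), subgradient = b - a^T x = 5.0
  y^{k+1} = 0.5 + 0.1*5.0 = 1.0
Step 3: y^k = 1.0, reduced costs: (9.0, 4.0)
  x^k = (0.0, 0.0), subgradient = b - a^T x = 5.0
  y^{k+1} = 1.0 + 0.1*5.0 = 1.5
Dual objective at y_3 = 1.5: reduced costs (6.5, 1.5), box minimizer x = (0.0, 0.0)
g(y_3) = b*y + (c1 - a1*y)*x1 + (c2 - a2*y)*x2 = 5*1.5 + 6.5*0.0 + 1.5*0.0 = 7.5 + 0.0 + 0.0 = 7.5


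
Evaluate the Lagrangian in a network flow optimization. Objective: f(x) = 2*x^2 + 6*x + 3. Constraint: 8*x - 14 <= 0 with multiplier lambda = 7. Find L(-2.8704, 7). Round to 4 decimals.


Step 1: Evaluate f(x).
f(-2.8704) = 2*(-2.8704)^2 + 6*(-2.8704) + 3 = 2.256
Step 2: Evaluate g(x).
g(-2.8704) = 8*-2.8704 - 14 = -36.9632
Step 3: Compute Lagrangian.
L = 2.256 + 7*-36.9632 = -256.4864


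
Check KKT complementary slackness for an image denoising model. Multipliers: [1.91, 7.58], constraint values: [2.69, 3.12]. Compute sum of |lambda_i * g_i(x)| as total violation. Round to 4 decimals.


KKT complementary slackness check:
lambda_1 * g_1 = 1.91 * 2.69 = 5.1379
lambda_2 * g_2 = 7.58 * 3.12 = 23.6496
Total violation = 5.1379 + 23.6496 = 28.7875


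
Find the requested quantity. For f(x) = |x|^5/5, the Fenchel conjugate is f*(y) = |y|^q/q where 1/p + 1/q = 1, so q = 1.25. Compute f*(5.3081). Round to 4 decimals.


The conjugate exponent q satisfies 1/p + 1/q = 1.
p = 5, so q = 5/(5 - 1) = 1.25
|y|^q = 5.3081^1.25 = 8.057
f*(5.3081) = 8.057 / 1.25 = 6.4456


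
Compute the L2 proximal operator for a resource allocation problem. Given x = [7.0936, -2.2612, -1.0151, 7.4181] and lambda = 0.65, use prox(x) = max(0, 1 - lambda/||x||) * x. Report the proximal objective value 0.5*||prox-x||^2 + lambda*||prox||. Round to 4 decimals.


Step 1: Compute ||x||.
||x|| = 10.5589
Step 2: Compute scaling factor.
scale = max(0, 1 - 0.65/10.5589) = 0.9384
Step 3: prox(x) = [6.6569, -2.122, -0.9526, 6.9614]
||prox(x)|| = 9.9089
Step 4: Proximal objective.
0.5*||prox-x||^2 = 0.2113
lambda*||prox|| = 6.4408
Total = 6.652


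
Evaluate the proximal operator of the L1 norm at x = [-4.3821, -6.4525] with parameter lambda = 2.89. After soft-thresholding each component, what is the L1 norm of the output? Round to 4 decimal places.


Soft-thresholding with lambda = 2.89:
prox(-4.3821) = sign(-4.3821)*max(|-4.3821| - 2.89, 0) = -1.4921
prox(-6.4525) = sign(-6.4525)*max(|-6.4525| - 2.89, 0) = -3.5625
prox(x) = [-1.4921, -3.5625]
||prox(x)||_1 = 1.4921 + 3.5625 = 5.0546


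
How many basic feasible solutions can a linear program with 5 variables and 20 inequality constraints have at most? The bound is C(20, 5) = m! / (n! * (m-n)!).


Each vertex corresponds to some choice of n active constraints out of m, so the number of vertices is at most C(m, n) = m! / (n!(m-n)!).
m = 20, n = 5
Numerator: 20 * 19 * 18 * 17 * 16
Denominator: 5! = 120
C(20, 5) = 15504


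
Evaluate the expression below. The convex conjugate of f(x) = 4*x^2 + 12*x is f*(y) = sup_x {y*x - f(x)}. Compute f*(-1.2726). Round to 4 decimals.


f*(y) = sup_x {y*x - a*x^2 - b*x} = sup_x {(y-b)*x - a*x^2}
FOC: (y - b) - 2a*x = 0 => x* = (y - b)/(2a)
x* = (-1.2726 - 12)/(2*4) = -1.6591
f*(-1.2726) = (y-b)^2/(4a) = (-1.2726 - 12)^2/(4*4)
= 176.1619/16 = 11.0101


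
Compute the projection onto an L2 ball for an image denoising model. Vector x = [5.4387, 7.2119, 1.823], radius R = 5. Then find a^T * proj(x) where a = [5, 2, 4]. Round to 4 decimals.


Step 1: Compute ||x|| (intermediates to 6 decimals).
||x|| = sqrt(5.4387^2 + 7.2119^2 + 1.823^2) = 9.214895
Step 2: Project.
Since ||x|| > R, scale = R/||x|| = 5/9.214895 = 0.5426, proj(x) = scale * x
proj(x) = [2.951039, 3.913177, 0.98916]
Step 3: Dot product.
a^T * proj(x) = 5*2.951039 + 2*3.913177 + 4*0.98916 = 26.5382


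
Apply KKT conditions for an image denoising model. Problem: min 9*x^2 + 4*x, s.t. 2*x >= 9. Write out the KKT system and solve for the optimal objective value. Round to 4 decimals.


Step 1: Try lambda = 0 (constraint inactive).
x_unc = -4/(2*9) = -0.2222
Check: 2*-0.2222 = -0.4444 < 9 -- violated!
Step 2: Constraint must be active: 2*x = 9
x* = 9/2 = 4.5
lambda = (2*9*4.5 + 4)/2 = 42.5
Step 3: Compute optimal value.
f(x*) = 9*4.5^2 + 4*4.5 = 200.25


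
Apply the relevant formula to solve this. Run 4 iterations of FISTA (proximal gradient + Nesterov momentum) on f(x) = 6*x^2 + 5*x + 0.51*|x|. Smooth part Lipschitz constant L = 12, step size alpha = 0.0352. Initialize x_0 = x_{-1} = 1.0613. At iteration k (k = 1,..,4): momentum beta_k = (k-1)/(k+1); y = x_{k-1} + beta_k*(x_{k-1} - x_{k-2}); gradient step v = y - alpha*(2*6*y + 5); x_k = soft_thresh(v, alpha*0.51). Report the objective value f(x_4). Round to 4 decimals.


FISTA on f(x) = 6*x^2 + 5*x + 0.51*|x|
L = 12, alpha = 0.0352
Iteration 1: beta = 0.0, y = 1.0613 + 0.0*(1.0613 - 1.0613) = 1.0613
  grad(y) = 17.7356, v = y - alpha*grad = 0.437
  prox(v) = soft_thresh(0.437, 0.018) = 0.4191
Iteration 2: beta = 0.3333, y = 0.4191 + 0.3333*(0.4191 - 1.0613) = 0.205
  grad(y) = 7.4597, v = y - alpha*grad = -0.0576
  prox(v) = soft_thresh(-0.0576, 0.018) = -0.0397
Iteration 3: beta = 0.5, y = -0.0397 + 0.5*(-0.0397 - 0.4191) = -0.269
  grad(y) = 1.7719, v = y - alpha*grad = -0.3314
  prox(v) = soft_thresh(-0.3314, 0.018) = -0.3134
Iteration 4: beta = 0.6, y = -0.3134 + 0.6*(-0.3134 + 0.0397) = -0.4777
  grad(y) = -0.7323, v = y - alpha*grad = -0.4519
  prox(v) = soft_thresh(-0.4519, 0.018) = -0.434
f(x_4) = 6*(-0.434)^2 + 5*(-0.434) + 0.51*|-0.434| = -0.8186


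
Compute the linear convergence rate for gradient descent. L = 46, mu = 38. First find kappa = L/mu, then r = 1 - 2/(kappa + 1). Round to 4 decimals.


Step 1: Compute the condition number.
kappa = L/mu = 46/38 = 1.2105
Step 2: Compute the convergence rate.
r = 1 - 2/(kappa + 1) = 1 - 2*mu/(L + mu) = (L - mu)/(L + mu) = 8/84 = 0.0952


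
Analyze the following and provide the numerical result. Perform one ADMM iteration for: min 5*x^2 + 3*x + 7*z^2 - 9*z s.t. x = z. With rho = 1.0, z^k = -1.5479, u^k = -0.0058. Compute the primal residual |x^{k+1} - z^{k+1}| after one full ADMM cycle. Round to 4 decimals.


ADMM iteration with rho = 1.0, z^k = -1.5479, u^k = -0.0058
Step 1: x-update.
Minimize 5*x^2 + 3*x + (1.0/2)*(x + 1.5479 - 0.0058)^2
FOC: (2*5 + 1.0)*x = -3 + 1.0*(-1.5479 + 0.0058)
x^{k+1} = -0.4129
Step 2: z-update.
Minimize 7*z^2 - 9*z + (1.0/2)*(-0.4129 - z - 0.0058)^2
FOC: (2*7 + 1.0)*z = 9 + 1.0*(-0.4129 - 0.0058)
z^{k+1} = 0.5721
Step 3: u-update.
u^{k+1} = -0.0058 - 0.4129 - 0.5721 = -0.9908
Step 4: Primal residual = |-0.4129 - 0.5721| = 0.985


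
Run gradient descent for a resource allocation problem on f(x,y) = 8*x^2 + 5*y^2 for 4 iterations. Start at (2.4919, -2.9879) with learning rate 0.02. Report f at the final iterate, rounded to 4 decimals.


Gradient descent on f(x,y) = 8*x^2 + 5*y^2.
Starting point: (2.4919, -2.9879), alpha = 0.02
Step 1: grad_x = 2*8*2.4919 = 39.8704, grad_y = 2*5*-2.9879 = -29.879
  x_1 = 2.4919 - 0.02*39.8704 = 1.6945
  y_1 = -2.9879 - 0.02*-29.879 = -2.3903
Step 2: grad_x = 2*8*1.6945 = 27.1119, grad_y = 2*5*-2.3903 = -23.9032
  x_2 = 1.6945 - 0.02*27.1119 = 1.1523
  y_2 = -2.3903 - 0.02*-23.9032 = -1.9123
Step 3: grad_x = 2*8*1.1523 = 18.4361, grad_y = 2*5*-1.9123 = -19.1226
  x_3 = 1.1523 - 0.02*18.4361 = 0.7835
  y_3 = -1.9123 - 0.02*-19.1226 = -1.5298
Step 4: grad_x = 2*8*0.7835 = 12.5365, grad_y = 2*5*-1.5298 = -15.298
  x_4 = 0.7835 - 0.02*12.5365 = 0.5328
  y_4 = -1.5298 - 0.02*-15.298 = -1.2238
f(0.5328, -1.2238) = 8*0.5328^2 + 5*(-1.2238)^2 = 9.76


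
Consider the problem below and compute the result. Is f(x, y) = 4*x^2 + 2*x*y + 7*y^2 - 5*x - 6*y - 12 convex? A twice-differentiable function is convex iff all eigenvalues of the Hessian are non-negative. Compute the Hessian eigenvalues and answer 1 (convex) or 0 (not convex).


The Hessian of f(x,y) = 4*x^2 + 2*x*y + 7*y^2 - 5*x - 6*y - 12 is:
H = [[8, 2], [2, 14]]
Trace = 8 + 14 = 22
Determinant = 8*14 - (2)^2 = 108
Discriminant = (22)^2 - 4*108 = 52.0
Eigenvalues: lambda_1 = 7.3944, lambda_2 = 14.6056
The function is convex.

1


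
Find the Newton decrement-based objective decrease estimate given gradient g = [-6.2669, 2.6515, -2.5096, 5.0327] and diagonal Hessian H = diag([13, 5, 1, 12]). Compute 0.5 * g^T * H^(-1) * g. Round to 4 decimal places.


Step 1: H is diagonal, so H^(-1) * g = [-0.4821, 0.5303, -2.5096, 0.4194].
Step 2: g^T H^(-1) g = sum_i g_i^2 / H_ii
  = (-6.2669)^2/13 + (2.6515)^2/5 + (-2.5096)^2/1 + (5.0327)^2/12
  = 3.0211 + 1.4061 + 6.2981 + 2.1107 = 12.8359
Step 3: Objective decrease = 0.5 * g^T H^(-1) g = 6.418


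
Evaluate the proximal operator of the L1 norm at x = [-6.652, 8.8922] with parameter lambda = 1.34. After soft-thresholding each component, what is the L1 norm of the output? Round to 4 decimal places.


Soft-thresholding with lambda = 1.34:
prox(-6.652) = sign(-6.652)*max(|-6.652| - 1.34, 0) = -5.312
prox(8.8922) = sign(8.8922)*max(|8.8922| - 1.34, 0) = 7.5522
prox(x) = [-5.312, 7.5522]
||prox(x)||_1 = 5.312 + 7.5522 = 12.8642


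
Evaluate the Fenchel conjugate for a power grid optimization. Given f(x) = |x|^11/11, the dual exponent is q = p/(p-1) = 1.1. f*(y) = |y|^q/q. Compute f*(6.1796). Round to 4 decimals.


The conjugate exponent q satisfies 1/p + 1/q = 1.
p = 11, so q = 11/(11 - 1) = 1.1
|y|^q = 6.1796^1.1 = 7.4141
f*(6.1796) = 7.4141 / 1.1 = 6.7401


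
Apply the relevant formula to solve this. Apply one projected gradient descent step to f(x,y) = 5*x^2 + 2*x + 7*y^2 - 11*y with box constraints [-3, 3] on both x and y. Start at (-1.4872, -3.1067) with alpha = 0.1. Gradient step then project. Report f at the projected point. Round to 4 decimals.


Step 1: Compute gradient at (-1.4872, -3.1067).
grad_x = 2*5*-1.4872 + 2 = -12.872
grad_y = 2*7*-3.1067 - 11 = -54.4938
Step 2: Gradient step.
x_raw = -1.4872 - 0.1*-12.872 = -0.2
y_raw = -3.1067 - 0.1*-54.4938 = 2.3427
Step 3: Project onto [-3, 3].
x_proj = clip(-0.2) = -0.2
y_proj = clip(2.3427) = 2.3427
Step 4: Evaluate f.
f(-0.2, 2.3427) = 12.4476


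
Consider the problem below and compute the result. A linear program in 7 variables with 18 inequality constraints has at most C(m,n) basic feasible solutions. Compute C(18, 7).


Each vertex corresponds to some choice of n active constraints out of m, so the number of vertices is at most C(m, n) = m! / (n!(m-n)!).
m = 18, n = 7
Numerator: 18 * 17 * 16 * 15 * 14 * 13 * 12
Denominator: 7! = 5040
C(18, 7) = 31824


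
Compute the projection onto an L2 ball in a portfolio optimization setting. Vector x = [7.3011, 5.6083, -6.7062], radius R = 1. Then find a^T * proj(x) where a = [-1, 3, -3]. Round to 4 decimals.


Step 1: Compute ||x|| (intermediates to 6 decimals).
||x|| = sqrt(7.3011^2 + 5.6083^2 + (-6.7062)^2) = 11.390005
Step 2: Project.
Since ||x|| > R, scale = R/||x|| = 1/11.390005 = 0.087796, proj(x) = scale * x
proj(x) = [0.641007, 0.492386, -0.588778]
Step 3: Dot product.
a^T * proj(x) = -1*0.641007 + 3*0.492386 - 3*(-0.588778) = 2.6025


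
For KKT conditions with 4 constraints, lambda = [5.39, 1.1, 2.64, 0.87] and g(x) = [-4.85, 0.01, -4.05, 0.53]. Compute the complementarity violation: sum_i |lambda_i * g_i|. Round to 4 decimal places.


KKT complementary slackness check:
lambda_1 * g_1 = 5.39 * -4.85 = -26.1415
lambda_2 * g_2 = 1.1 * 0.01 = 0.011
lambda_3 * g_3 = 2.64 * -4.05 = -10.692
lambda_4 * g_4 = 0.87 * 0.53 = 0.4611
Total violation = 26.1415 + 0.011 + 10.692 + 0.4611 = 37.3056


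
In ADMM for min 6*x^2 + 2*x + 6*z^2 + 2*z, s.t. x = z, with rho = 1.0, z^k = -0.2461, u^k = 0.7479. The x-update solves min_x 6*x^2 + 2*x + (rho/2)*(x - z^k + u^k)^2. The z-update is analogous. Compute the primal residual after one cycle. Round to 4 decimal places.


ADMM iteration with rho = 1.0, z^k = -0.2461, u^k = 0.7479
Step 1: x-update.
Minimize 6*x^2 + 2*x + (1.0/2)*(x + 0.2461 + 0.7479)^2
FOC: (2*6 + 1.0)*x = -2 + 1.0*(-0.2461 - 0.7479)
x^{k+1} = -0.2303
Step 2: z-update.
Minimize 6*z^2 + 2*z + (1.0/2)*(-0.2303 - z + 0.7479)^2
FOC: (2*6 + 1.0)*z = -2 + 1.0*(-0.2303 + 0.7479)
z^{k+1} = -0.114
Step 3: u-update.
u^{k+1} = 0.7479 - 0.2303 + 0.114 = 0.6316
Step 4: Primal residual = |-0.2303 + 0.114| = 0.1163


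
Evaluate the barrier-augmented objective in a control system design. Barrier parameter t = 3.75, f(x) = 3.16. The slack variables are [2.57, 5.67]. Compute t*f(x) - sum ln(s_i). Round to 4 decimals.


Step 1: Compute log-barrier.
ln values: [0.9439, 1.7352]
phi = -(0.9439 + 1.7352) = -2.6791
Step 2: Compute augmented objective.
t*f(x) = 3.75*3.16 = 11.85
Total = 11.85 - 2.6791 = 9.1709


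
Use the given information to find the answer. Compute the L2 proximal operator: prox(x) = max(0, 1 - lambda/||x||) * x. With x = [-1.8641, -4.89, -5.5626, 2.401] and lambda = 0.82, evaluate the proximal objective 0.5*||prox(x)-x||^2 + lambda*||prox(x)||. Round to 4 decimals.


Step 1: Compute ||x||.
||x|| = 8.0059
Step 2: Compute scaling factor.
scale = max(0, 1 - 0.82/8.0059) = 0.8976
Step 3: prox(x) = [-1.6732, -4.3891, -4.9929, 2.1551]
||prox(x)|| = 7.1859
Step 4: Proximal objective.
0.5*||prox-x||^2 = 0.3362
lambda*||prox|| = 5.8924
Total = 6.2286


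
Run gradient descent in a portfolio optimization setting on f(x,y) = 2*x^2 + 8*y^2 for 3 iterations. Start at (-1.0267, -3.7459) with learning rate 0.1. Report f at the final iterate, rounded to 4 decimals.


Gradient descent on f(x,y) = 2*x^2 + 8*y^2.
Starting point: (-1.0267, -3.7459), alpha = 0.1
Step 1: grad_x = 2*2*-1.0267 = -4.1068, grad_y = 2*8*-3.7459 = -59.9344
  x_1 = -1.0267 - 0.1*-4.1068 = -0.616
  y_1 = -3.7459 - 0.1*-59.9344 = 2.2475
Step 2: grad_x = 2*2*-0.616 = -2.4641, grad_y = 2*8*2.2475 = 35.9606
  x_2 = -0.616 - 0.1*-2.4641 = -0.3696
  y_2 = 2.2475 - 0.1*35.9606 = -1.3485
Step 3: grad_x = 2*2*-0.3696 = -1.4784, grad_y = 2*8*-1.3485 = -21.5764
  x_3 = -0.3696 - 0.1*-1.4784 = -0.2218
  y_3 = -1.3485 - 0.1*-21.5764 = 0.8091
f(-0.2218, 0.8091) = 2*(-0.2218)^2 + 8*0.8091^2 = 5.3357


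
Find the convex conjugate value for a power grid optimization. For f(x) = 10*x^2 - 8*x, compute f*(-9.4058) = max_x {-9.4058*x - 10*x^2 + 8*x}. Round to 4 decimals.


f*(y) = sup_x {y*x - a*x^2 - b*x} = sup_x {(y-b)*x - a*x^2}
FOC: (y - b) - 2a*x = 0 => x* = (y - b)/(2a)
x* = (-9.4058 + 8)/(2*10) = -0.0703
f*(-9.4058) = (y-b)^2/(4a) = (-9.4058 + 8)^2/(4*10)
= 1.9763/40 = 0.0494


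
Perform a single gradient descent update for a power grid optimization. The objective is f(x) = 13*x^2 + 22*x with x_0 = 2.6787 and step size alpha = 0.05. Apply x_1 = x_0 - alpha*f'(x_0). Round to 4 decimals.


We compute the gradient at x_0 and apply the update.
f'(x) = 26*x + 22
f'(2.6787) = 26*2.6787 + 22 = 91.6462
x_1 = 2.6787 - 0.05*91.6462 = -1.9036


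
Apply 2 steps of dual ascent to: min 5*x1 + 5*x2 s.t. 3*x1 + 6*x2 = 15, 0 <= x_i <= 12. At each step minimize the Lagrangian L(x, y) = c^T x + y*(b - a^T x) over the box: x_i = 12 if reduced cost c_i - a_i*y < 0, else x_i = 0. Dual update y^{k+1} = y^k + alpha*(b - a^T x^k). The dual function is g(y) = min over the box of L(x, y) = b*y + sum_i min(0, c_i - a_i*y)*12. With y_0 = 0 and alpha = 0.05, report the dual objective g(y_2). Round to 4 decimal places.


Dual ascent for LP: min 5*x1 + 5*x2, 3*x1 + 6*x2 = 15, 0 <= x_i <= 12
Step 1: y^k = 0.0, reduced costs: (5.0, 5.0)
  x^k = (0.0, 0.0), subgradient = b - a^T x = 15.0
  y^{k+1} = 0.0 + 0.05*15.0 = 0.75
Step 2: y^k = 0.75, reduced costs: (2.75, 0.5)
  x^k = (0.0, 0.0), subgradient = b - a^T x = 15.0
  y^{k+1} = 0.75 + 0.05*15.0 = 1.5
Dual objective at y_2 = 1.5: reduced costs (0.5, -4.0), box minimizer x = (0.0, 12.0)
g(y_2) = b*y + (c1 - a1*y)*x1 + (c2 - a2*y)*x2 = 15*1.5 + 0.5*0.0 + (-4.0)*12.0 = 22.5 + 0.0 - 48.0 = -25.5


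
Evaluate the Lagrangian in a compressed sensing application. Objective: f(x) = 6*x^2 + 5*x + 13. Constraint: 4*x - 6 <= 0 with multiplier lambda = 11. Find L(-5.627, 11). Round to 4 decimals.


Step 1: Evaluate f(x).
f(-5.627) = 6*(-5.627)^2 + 5*(-5.627) + 13 = 174.8438
Step 2: Evaluate g(x).
g(-5.627) = 4*-5.627 - 6 = -28.508
Step 3: Compute Lagrangian.
L = 174.8438 + 11*-28.508 = -138.7442


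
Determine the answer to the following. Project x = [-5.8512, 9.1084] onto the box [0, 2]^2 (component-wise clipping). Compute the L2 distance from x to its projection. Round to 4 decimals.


Project each component onto [0, 2].
clip(-5.8512) = 0.0, clip(9.1084) = 2.0
Projection = [0.0, 2.0]
Squared diffs: [34.2365, 50.5294]
Distance = sqrt(84.7659) = 9.2068


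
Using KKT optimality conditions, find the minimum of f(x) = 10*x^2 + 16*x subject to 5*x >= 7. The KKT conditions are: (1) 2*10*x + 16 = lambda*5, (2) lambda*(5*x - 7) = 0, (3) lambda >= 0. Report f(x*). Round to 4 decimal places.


Step 1: Try lambda = 0 (constraint inactive).
x_unc = -16/(2*10) = -0.8
Check: 5*-0.8 = -4.0 < 7 -- violated!
Step 2: Constraint must be active: 5*x = 7
x* = 7/5 = 1.4
lambda = (2*10*1.4 + 16)/5 = 8.8
Step 3: Compute optimal value.
f(x*) = 10*1.4^2 + 16*1.4 = 42.0


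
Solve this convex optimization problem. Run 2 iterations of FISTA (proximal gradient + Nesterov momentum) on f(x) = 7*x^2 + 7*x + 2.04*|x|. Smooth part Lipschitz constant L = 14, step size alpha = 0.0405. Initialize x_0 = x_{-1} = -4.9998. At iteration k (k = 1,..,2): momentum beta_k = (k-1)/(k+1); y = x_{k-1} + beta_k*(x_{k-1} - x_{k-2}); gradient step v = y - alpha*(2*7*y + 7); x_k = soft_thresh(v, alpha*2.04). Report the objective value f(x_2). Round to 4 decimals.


FISTA on f(x) = 7*x^2 + 7*x + 2.04*|x|
L = 14, alpha = 0.0405
Iteration 1: beta = 0.0, y = -4.9998 + 0.0*(-4.9998 + 4.9998) = -4.9998
  grad(y) = -62.9972, v = y - alpha*grad = -2.4484
  prox(v) = soft_thresh(-2.4484, 0.0826) = -2.3658
Iteration 2: beta = 0.3333, y = -2.3658 + 0.3333*(-2.3658 + 4.9998) = -1.4878
  grad(y) = -13.8291, v = y - alpha*grad = -0.9277
  prox(v) = soft_thresh(-0.9277, 0.0826) = -0.8451
f(x_2) = 7*(-0.8451)^2 + 7*(-0.8451) + 2.04*|-0.8451| = 0.8076


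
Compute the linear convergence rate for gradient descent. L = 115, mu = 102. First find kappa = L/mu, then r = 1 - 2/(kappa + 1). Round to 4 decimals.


Step 1: Compute the condition number.
kappa = L/mu = 115/102 = 1.1275
Step 2: Compute the convergence rate.
r = 1 - 2/(kappa + 1) = 1 - 2*mu/(L + mu) = (L - mu)/(L + mu) = 13/217 = 0.0599


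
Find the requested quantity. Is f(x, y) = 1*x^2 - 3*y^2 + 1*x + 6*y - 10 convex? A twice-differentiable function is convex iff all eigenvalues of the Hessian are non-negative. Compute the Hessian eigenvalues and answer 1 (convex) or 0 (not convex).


The Hessian of f(x,y) = 1*x^2 - 3*y^2 + 1*x + 6*y - 10 is:
H = [[2, 0], [0, -6]]
Trace = 2 - 6 = -4
Determinant = 2*-6 - (0)^2 = -12
Discriminant = (-4)^2 - 4*-12 = 64.0
Eigenvalues: lambda_1 = -6.0, lambda_2 = 2.0
The function is not convex.

0


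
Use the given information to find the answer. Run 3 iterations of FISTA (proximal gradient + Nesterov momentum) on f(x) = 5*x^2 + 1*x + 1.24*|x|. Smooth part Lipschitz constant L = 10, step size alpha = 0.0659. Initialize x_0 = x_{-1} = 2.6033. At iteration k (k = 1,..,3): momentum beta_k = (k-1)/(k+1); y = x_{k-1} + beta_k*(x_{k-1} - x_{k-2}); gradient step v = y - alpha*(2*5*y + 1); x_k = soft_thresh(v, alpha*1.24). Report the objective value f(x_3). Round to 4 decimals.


FISTA on f(x) = 5*x^2 + 1*x + 1.24*|x|
L = 10, alpha = 0.0659
Iteration 1: beta = 0.0, y = 2.6033 + 0.0*(2.6033 - 2.6033) = 2.6033
  grad(y) = 27.033, v = y - alpha*grad = 0.8218
  prox(v) = soft_thresh(0.8218, 0.0817) = 0.7401
Iteration 2: beta = 0.3333, y = 0.7401 + 0.3333*(0.7401 - 2.6033) = 0.119
  grad(y) = 2.1905, v = y - alpha*grad = -0.0253
  prox(v) = soft_thresh(-0.0253, 0.0817) = 0.0
Iteration 3: beta = 0.5, y = 0.0 + 0.5*(0.0 - 0.7401) = -0.3701
  grad(y) = -2.7005, v = y - alpha*grad = -0.1921
  prox(v) = soft_thresh(-0.1921, 0.0817) = -0.1104
f(x_3) = 5*(-0.1104)^2 + 1*(-0.1104) + 1.24*|-0.1104| = 0.0874


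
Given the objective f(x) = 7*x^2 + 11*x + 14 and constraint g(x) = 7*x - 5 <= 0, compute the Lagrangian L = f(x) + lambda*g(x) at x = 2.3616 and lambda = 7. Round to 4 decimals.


Step 1: Evaluate f(x).
f(2.3616) = 7*2.3616^2 + 11*2.3616 + 14 = 79.0177
Step 2: Evaluate g(x).
g(2.3616) = 7*2.3616 - 5 = 11.5312
Step 3: Compute Lagrangian.
L = 79.0177 + 7*11.5312 = 159.7361


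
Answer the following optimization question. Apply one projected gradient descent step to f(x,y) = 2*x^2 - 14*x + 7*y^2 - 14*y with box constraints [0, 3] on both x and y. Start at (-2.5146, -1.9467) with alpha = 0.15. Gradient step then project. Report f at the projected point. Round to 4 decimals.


Step 1: Compute gradient at (-2.5146, -1.9467).
grad_x = 2*2*-2.5146 - 14 = -24.0584
grad_y = 2*7*-1.9467 - 14 = -41.2538
Step 2: Gradient step.
x_raw = -2.5146 - 0.15*-24.0584 = 1.0942
y_raw = -1.9467 - 0.15*-41.2538 = 4.2414
Step 3: Project onto [0, 3].
x_proj = clip(1.0942) = 1.0942
y_proj = clip(4.2414) = 3.0
Step 4: Evaluate f.
f(1.0942, 3.0) = 8.0761


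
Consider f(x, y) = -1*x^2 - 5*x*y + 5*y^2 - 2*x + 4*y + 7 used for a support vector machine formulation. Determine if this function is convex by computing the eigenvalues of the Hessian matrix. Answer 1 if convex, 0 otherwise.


The Hessian of f(x,y) = -1*x^2 - 5*x*y + 5*y^2 - 2*x + 4*y + 7 is:
H = [[-2, -5], [-5, 10]]
Trace = -2 + 10 = 8
Determinant = -2*10 - (-5)^2 = -45
Discriminant = (8)^2 - 4*-45 = 244.0
Eigenvalues: lambda_1 = -3.8102, lambda_2 = 11.8102
The function is not convex.

0


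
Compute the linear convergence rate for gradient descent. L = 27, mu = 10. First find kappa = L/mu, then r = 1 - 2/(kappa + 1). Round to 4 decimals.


Step 1: Compute the condition number.
kappa = L/mu = 27/10 = 2.7
Step 2: Compute the convergence rate.
r = 1 - 2/(kappa + 1) = 1 - 2*mu/(L + mu) = (L - mu)/(L + mu) = 17/37 = 0.4595


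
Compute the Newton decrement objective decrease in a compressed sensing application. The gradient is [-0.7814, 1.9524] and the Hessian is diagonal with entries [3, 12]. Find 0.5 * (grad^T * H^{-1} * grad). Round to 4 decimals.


Step 1: H is diagonal, so H^(-1) * g = [-0.2605, 0.1627].
Step 2: g^T H^(-1) g = sum_i g_i^2 / H_ii
  = (-0.7814)^2/3 + (1.9524)^2/12
  = 0.2035 + 0.3177 = 0.5212
Step 3: Objective decrease = 0.5 * g^T H^(-1) g = 0.2606


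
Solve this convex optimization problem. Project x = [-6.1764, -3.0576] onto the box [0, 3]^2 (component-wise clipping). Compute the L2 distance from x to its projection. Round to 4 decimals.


Project each component onto [0, 3].
clip(-6.1764) = 0.0, clip(-3.0576) = 0.0
Projection = [0.0, 0.0]
Squared diffs: [38.1479, 9.3489]
Distance = sqrt(47.4968) = 6.8918


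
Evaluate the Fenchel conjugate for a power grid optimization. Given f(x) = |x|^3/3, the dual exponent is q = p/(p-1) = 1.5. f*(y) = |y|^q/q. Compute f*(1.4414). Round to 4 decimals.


The conjugate exponent q satisfies 1/p + 1/q = 1.
p = 3, so q = 3/(3 - 1) = 1.5
|y|^q = 1.4414^1.5 = 1.7305
f*(1.4414) = 1.7305 / 1.5 = 1.1537


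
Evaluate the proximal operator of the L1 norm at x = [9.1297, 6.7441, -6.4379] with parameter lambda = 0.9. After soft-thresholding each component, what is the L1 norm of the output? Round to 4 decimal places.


Soft-thresholding with lambda = 0.9:
prox(9.1297) = sign(9.1297)*max(|9.1297| - 0.9, 0) = 8.2297
prox(6.7441) = sign(6.7441)*max(|6.7441| - 0.9, 0) = 5.8441
prox(-6.4379) = sign(-6.4379)*max(|-6.4379| - 0.9, 0) = -5.5379
prox(x) = [8.2297, 5.8441, -5.5379]
||prox(x)||_1 = 8.2297 + 5.8441 + 5.5379 = 19.6117


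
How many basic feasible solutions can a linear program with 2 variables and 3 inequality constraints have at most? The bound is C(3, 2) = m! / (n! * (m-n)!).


Each vertex corresponds to some choice of n active constraints out of m, so the number of vertices is at most C(m, n) = m! / (n!(m-n)!).
m = 3, n = 2
Numerator: 3 * 2
Denominator: 2! = 2
C(3, 2) = 3


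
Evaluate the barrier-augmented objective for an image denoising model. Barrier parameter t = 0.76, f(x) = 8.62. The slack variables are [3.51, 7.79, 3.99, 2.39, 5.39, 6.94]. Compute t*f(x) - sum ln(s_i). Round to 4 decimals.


Step 1: Compute log-barrier.
ln values: [1.2556, 2.0528, 1.3838, 0.8713, 1.6845, 1.9373]
phi = -(1.2556 + 2.0528 + 1.3838 + 0.8713 + 1.6845 + 1.9373) = -9.1854
Step 2: Compute augmented objective.
t*f(x) = 0.76*8.62 = 6.5512
Total = 6.5512 - 9.1854 = -2.6342


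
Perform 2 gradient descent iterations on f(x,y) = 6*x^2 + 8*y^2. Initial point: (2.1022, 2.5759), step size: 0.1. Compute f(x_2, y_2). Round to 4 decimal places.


Gradient descent on f(x,y) = 6*x^2 + 8*y^2.
Starting point: (2.1022, 2.5759), alpha = 0.1
Step 1: grad_x = 2*6*2.1022 = 25.2264, grad_y = 2*8*2.5759 = 41.2144
  x_1 = 2.1022 - 0.1*25.2264 = -0.4204
  y_1 = 2.5759 - 0.1*41.2144 = -1.5455
Step 2: grad_x = 2*6*-0.4204 = -5.0453, grad_y = 2*8*-1.5455 = -24.7286
  x_2 = -0.4204 - 0.1*-5.0453 = 0.0841
  y_2 = -1.5455 - 0.1*-24.7286 = 0.9273
f(0.0841, 0.9273) = 6*0.0841^2 + 8*0.9273^2 = 6.9219


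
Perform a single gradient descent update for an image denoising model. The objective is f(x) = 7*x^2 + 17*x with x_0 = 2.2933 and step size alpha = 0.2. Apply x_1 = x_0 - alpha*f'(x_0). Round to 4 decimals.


We compute the gradient at x_0 and apply the update.
f'(x) = 14*x + 17
f'(2.2933) = 14*2.2933 + 17 = 49.1062
x_1 = 2.2933 - 0.2*49.1062 = -7.5279


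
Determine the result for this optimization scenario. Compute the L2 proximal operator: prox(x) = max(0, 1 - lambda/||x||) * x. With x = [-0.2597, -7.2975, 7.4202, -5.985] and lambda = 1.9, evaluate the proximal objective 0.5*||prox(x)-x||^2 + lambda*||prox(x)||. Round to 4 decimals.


Step 1: Compute ||x||.
||x|| = 12.0084
Step 2: Compute scaling factor.
scale = max(0, 1 - 1.9/12.0084) = 0.8418
Step 3: prox(x) = [-0.2186, -6.1429, 6.2462, -5.038]
||prox(x)|| = 10.1084
Step 4: Proximal objective.
0.5*||prox-x||^2 = 1.805
lambda*||prox|| = 19.206
Total = 21.0109


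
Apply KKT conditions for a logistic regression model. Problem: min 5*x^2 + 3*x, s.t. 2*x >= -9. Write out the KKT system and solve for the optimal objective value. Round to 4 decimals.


Step 1: Try lambda = 0 (constraint inactive).
Stationarity: 2*5*x + 3 = 0
x* = -3/(2*5) = -0.3
Check constraint: 2*-0.3 = -0.6 >= -9 -- satisfied.
Step 2: Compute optimal value.
f(x*) = 5*(-0.3)^2 + 3*(-0.3) = -0.45


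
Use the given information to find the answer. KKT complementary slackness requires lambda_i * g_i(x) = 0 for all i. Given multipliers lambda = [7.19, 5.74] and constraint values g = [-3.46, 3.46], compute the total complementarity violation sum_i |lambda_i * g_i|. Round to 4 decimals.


KKT complementary slackness check:
lambda_1 * g_1 = 7.19 * -3.46 = -24.8774
lambda_2 * g_2 = 5.74 * 3.46 = 19.8604
Total violation = 24.8774 + 19.8604 = 44.7378


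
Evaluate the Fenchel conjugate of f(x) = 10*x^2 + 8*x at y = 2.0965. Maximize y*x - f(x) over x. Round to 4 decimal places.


f*(y) = sup_x {y*x - a*x^2 - b*x} = sup_x {(y-b)*x - a*x^2}
FOC: (y - b) - 2a*x = 0 => x* = (y - b)/(2a)
x* = (2.0965 - 8)/(2*10) = -0.2952
f*(2.0965) = (y-b)^2/(4a) = (2.0965 - 8)^2/(4*10)
= 34.8513/40 = 0.8713


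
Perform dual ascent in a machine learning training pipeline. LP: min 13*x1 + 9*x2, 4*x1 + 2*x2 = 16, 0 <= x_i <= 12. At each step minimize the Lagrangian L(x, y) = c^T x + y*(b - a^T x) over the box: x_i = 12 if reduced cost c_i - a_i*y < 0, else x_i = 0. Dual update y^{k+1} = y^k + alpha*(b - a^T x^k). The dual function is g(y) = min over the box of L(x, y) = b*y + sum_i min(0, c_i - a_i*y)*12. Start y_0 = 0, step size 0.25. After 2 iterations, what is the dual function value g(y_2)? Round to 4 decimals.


Dual ascent for LP: min 13*x1 + 9*x2, 4*x1 + 2*x2 = 16, 0 <= x_i <= 12
Step 1: y^k = 0.0, reduced costs: (13.0, 9.0)
  x^k = (0.0, 0.0), subgradient = b - a^T x = 16.0
  y^{k+1} = 0.0 + 0.25*16.0 = 4.0
Step 2: y^k = 4.0, reduced costs: (-3.0, 1.0)
  x^k = (12.0, 0.0), subgradient = b - a^T x = -32.0
  y^{k+1} = 4.0 + 0.25*-32.0 = -4.0
Dual objective at y_2 = -4.0: reduced costs (29.0, 17.0), box minimizer x = (0.0, 0.0)
g(y_2) = b*y + (c1 - a1*y)*x1 + (c2 - a2*y)*x2 = 16*(-4.0) + 29.0*0.0 + 17.0*0.0 = -64.0 + 0.0 + 0.0 = -64.0


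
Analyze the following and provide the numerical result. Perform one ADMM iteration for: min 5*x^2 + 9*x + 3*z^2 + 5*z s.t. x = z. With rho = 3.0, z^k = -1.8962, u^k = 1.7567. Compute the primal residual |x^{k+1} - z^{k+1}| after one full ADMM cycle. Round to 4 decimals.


ADMM iteration with rho = 3.0, z^k = -1.8962, u^k = 1.7567
Step 1: x-update.
Minimize 5*x^2 + 9*x + (3.0/2)*(x + 1.8962 + 1.7567)^2
FOC: (2*5 + 3.0)*x = -9 + 3.0*(-1.8962 - 1.7567)
x^{k+1} = -1.5353
Step 2: z-update.
Minimize 3*z^2 + 5*z + (3.0/2)*(-1.5353 - z + 1.7567)^2
FOC: (2*3 + 3.0)*z = -5 + 3.0*(-1.5353 + 1.7567)
z^{k+1} = -0.4818
Step 3: u-update.
u^{k+1} = 1.7567 - 1.5353 + 0.4818 = 0.7032
Step 4: Primal residual = |-1.5353 + 0.4818| = 1.0535


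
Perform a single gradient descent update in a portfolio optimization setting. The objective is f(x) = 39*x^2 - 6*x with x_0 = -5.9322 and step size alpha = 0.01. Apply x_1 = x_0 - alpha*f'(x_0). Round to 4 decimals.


We compute the gradient at x_0 and apply the update.
f'(x) = 78*x - 6
f'(-5.9322) = 78*-5.9322 - 6 = -468.7116
x_1 = -5.9322 - 0.01*-468.7116 = -1.2451


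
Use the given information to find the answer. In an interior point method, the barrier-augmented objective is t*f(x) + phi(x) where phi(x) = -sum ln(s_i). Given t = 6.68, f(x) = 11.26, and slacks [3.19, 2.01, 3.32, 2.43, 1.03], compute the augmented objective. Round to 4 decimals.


Step 1: Compute log-barrier.
ln values: [1.16, 0.6981, 1.2, 0.8879, 0.0296]
phi = -(1.16 + 0.6981 + 1.2 + 0.8879 + 0.0296) = -3.9756
Step 2: Compute augmented objective.
t*f(x) = 6.68*11.26 = 75.2168
Total = 75.2168 - 3.9756 = 71.2412


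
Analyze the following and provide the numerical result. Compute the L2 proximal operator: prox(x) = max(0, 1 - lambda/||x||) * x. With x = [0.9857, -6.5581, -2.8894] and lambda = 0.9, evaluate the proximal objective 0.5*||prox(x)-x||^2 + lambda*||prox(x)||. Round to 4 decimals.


Step 1: Compute ||x||.
||x|| = 7.2339
Step 2: Compute scaling factor.
scale = max(0, 1 - 0.9/7.2339) = 0.8756
Step 3: prox(x) = [0.8631, -5.7422, -2.5299]
||prox(x)|| = 6.3339
Step 4: Proximal objective.
0.5*||prox-x||^2 = 0.405
lambda*||prox|| = 5.7005
Total = 6.1055


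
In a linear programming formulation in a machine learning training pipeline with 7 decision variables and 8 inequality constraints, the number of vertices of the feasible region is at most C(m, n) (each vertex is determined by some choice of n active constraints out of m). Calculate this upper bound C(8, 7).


Each vertex corresponds to some choice of n active constraints out of m, so the number of vertices is at most C(m, n) = m! / (n!(m-n)!).
m = 8, n = 7
Numerator: 8 * 7 * 6 * 5 * 4 * 3 * 2
Denominator: 7! = 5040
C(8, 7) = 8


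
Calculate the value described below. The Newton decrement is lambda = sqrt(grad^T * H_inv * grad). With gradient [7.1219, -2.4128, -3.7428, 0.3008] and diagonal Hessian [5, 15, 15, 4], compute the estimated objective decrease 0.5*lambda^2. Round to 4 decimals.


Step 1: H is diagonal, so H^(-1) * g = [1.4244, -0.1609, -0.2495, 0.0752].
Step 2: g^T H^(-1) g = sum_i g_i^2 / H_ii
  = (7.1219)^2/5 + (-2.4128)^2/15 + (-3.7428)^2/15 + (0.3008)^2/4
  = 10.1443 + 0.3881 + 0.9339 + 0.0226 = 11.4889
Step 3: Objective decrease = 0.5 * g^T H^(-1) g = 5.7445


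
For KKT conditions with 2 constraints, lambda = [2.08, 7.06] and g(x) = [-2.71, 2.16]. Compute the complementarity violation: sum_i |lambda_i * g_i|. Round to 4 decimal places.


KKT complementary slackness check:
lambda_1 * g_1 = 2.08 * -2.71 = -5.6368
lambda_2 * g_2 = 7.06 * 2.16 = 15.2496
Total violation = 5.6368 + 15.2496 = 20.8864


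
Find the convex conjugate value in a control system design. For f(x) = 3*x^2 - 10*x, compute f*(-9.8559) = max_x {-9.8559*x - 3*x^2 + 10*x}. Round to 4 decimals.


f*(y) = sup_x {y*x - a*x^2 - b*x} = sup_x {(y-b)*x - a*x^2}
FOC: (y - b) - 2a*x = 0 => x* = (y - b)/(2a)
x* = (-9.8559 + 10)/(2*3) = 0.024
f*(-9.8559) = (y-b)^2/(4a) = (-9.8559 + 10)^2/(4*3)
= 0.0208/12 = 0.0017


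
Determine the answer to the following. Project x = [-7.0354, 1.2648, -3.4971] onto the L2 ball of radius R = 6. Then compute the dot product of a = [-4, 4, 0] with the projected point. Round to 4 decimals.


Step 1: Compute ||x|| (intermediates to 6 decimals).
||x|| = sqrt((-7.0354)^2 + 1.2648^2 + (-3.4971)^2) = 7.957781
Step 2: Project.
Since ||x|| > R, scale = R/||x|| = 6/7.957781 = 0.753979, proj(x) = scale * x
proj(x) = [-5.304544, 0.953633, -2.63674]
Step 3: Dot product.
a^T * proj(x) = -4*(-5.304544) + 4*0.953633 + 0*(-2.63674) = 25.0327


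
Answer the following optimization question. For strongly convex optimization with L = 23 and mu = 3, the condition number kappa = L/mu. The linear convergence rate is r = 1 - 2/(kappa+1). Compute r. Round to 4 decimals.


Step 1: Compute the condition number.
kappa = L/mu = 23/3 = 7.6667
Step 2: Compute the convergence rate.
r = 1 - 2/(kappa + 1) = 1 - 2*mu/(L + mu) = (L - mu)/(L + mu) = 20/26 = 0.7692


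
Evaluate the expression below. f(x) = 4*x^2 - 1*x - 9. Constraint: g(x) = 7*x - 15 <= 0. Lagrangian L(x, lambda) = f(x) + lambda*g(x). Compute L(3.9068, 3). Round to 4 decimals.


Step 1: Evaluate f(x).
f(3.9068) = 4*3.9068^2 - 1*3.9068 - 9 = 48.1455
Step 2: Evaluate g(x).
g(3.9068) = 7*3.9068 - 15 = 12.3476
Step 3: Compute Lagrangian.
L = 48.1455 + 3*12.3476 = 85.1883


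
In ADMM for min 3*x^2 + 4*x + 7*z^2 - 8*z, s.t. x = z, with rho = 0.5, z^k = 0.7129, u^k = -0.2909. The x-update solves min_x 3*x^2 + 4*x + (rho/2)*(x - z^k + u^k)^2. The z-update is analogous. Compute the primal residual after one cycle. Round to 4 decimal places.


ADMM iteration with rho = 0.5, z^k = 0.7129, u^k = -0.2909
Step 1: x-update.
Minimize 3*x^2 + 4*x + (0.5/2)*(x - 0.7129 - 0.2909)^2
FOC: (2*3 + 0.5)*x = -4 + 0.5*(0.7129 + 0.2909)
x^{k+1} = -0.5382
Step 2: z-update.
Minimize 7*z^2 - 8*z + (0.5/2)*(-0.5382 - z - 0.2909)^2
FOC: (2*7 + 0.5)*z = 8 + 0.5*(-0.5382 - 0.2909)
z^{k+1} = 0.5231
Step 3: u-update.
u^{k+1} = -0.2909 - 0.5382 - 0.5231 = -1.3522
Step 4: Primal residual = |-0.5382 - 0.5231| = 1.0613
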